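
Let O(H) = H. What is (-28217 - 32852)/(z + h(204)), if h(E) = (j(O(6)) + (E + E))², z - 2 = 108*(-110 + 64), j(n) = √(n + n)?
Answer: -4931627095/13038744914 + 24916152*√3/6519372457 ≈ -0.37161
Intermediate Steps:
j(n) = √2*√n (j(n) = √(2*n) = √2*√n)
z = -4966 (z = 2 + 108*(-110 + 64) = 2 + 108*(-46) = 2 - 4968 = -4966)
h(E) = (2*E + 2*√3)² (h(E) = (√2*√6 + (E + E))² = (2*√3 + 2*E)² = (2*E + 2*√3)²)
(-28217 - 32852)/(z + h(204)) = (-28217 - 32852)/(-4966 + 4*(204 + √3)²) = -61069/(-4966 + 4*(204 + √3)²)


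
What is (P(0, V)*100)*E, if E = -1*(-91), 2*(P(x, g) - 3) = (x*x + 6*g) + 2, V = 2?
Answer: 91000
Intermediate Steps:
P(x, g) = 4 + x²/2 + 3*g (P(x, g) = 3 + ((x*x + 6*g) + 2)/2 = 3 + ((x² + 6*g) + 2)/2 = 3 + (2 + x² + 6*g)/2 = 3 + (1 + x²/2 + 3*g) = 4 + x²/2 + 3*g)
E = 91
(P(0, V)*100)*E = ((4 + (½)*0² + 3*2)*100)*91 = ((4 + (½)*0 + 6)*100)*91 = ((4 + 0 + 6)*100)*91 = (10*100)*91 = 1000*91 = 91000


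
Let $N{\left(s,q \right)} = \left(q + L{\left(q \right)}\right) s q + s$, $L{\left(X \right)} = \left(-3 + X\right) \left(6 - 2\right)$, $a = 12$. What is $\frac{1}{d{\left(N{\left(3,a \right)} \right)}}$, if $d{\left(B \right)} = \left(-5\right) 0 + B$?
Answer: $\frac{1}{1731} \approx 0.0005777$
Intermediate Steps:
$L{\left(X \right)} = -12 + 4 X$ ($L{\left(X \right)} = \left(-3 + X\right) 4 = -12 + 4 X$)
$N{\left(s,q \right)} = s + q s \left(-12 + 5 q\right)$ ($N{\left(s,q \right)} = \left(q + \left(-12 + 4 q\right)\right) s q + s = \left(-12 + 5 q\right) s q + s = s \left(-12 + 5 q\right) q + s = q s \left(-12 + 5 q\right) + s = s + q s \left(-12 + 5 q\right)$)
$d{\left(B \right)} = B$ ($d{\left(B \right)} = 0 + B = B$)
$\frac{1}{d{\left(N{\left(3,a \right)} \right)}} = \frac{1}{3 \left(1 - 144 + 5 \cdot 12^{2}\right)} = \frac{1}{3 \left(1 - 144 + 5 \cdot 144\right)} = \frac{1}{3 \left(1 - 144 + 720\right)} = \frac{1}{3 \cdot 577} = \frac{1}{1731}$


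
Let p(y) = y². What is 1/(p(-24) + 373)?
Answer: 1/949 ≈ 0.0010537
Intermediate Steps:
1/(p(-24) + 373) = 1/((-24)² + 373) = 1/(576 + 373) = 1/949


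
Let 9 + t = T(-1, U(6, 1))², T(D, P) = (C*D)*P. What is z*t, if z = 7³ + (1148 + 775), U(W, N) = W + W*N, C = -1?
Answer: 305910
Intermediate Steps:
U(W, N) = W + N*W
T(D, P) = -D*P (T(D, P) = (-D)*P = -D*P)
t = 135 (t = -9 + (-1*(-1)*6*(1 + 1))² = -9 + (-1*(-1)*6*2)² = -9 + (-1*(-1)*12)² = -9 + 12² = -9 + 144 = 135)
z = 2266 (z = 343 + 1923 = 2266)
z*t = 2266*135 = 305910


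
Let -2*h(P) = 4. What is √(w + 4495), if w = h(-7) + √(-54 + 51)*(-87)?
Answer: √(4493 - 87*I*√3) ≈ 67.039 - 1.124*I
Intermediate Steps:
h(P) = -2 (h(P) = -½*4 = -2)
w = -2 - 87*I*√3 (w = -2 + √(-54 + 51)*(-87) = -2 + √(-3)*(-87) = -2 + (I*√3)*(-87) = -2 - 87*I*√3 ≈ -2.0 - 150.69*I)
√(w + 4495) = √((-2 - 87*I*√3) + 4495) = √(4493 - 87*I*√3)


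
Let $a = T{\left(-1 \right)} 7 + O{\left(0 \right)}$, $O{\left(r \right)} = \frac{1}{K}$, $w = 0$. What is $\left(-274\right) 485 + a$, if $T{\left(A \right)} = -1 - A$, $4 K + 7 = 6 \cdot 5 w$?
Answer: $- \frac{930234}{7} \approx -1.3289 \cdot 10^{5}$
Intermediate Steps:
$K = - \frac{7}{4}$ ($K = - \frac{7}{4} + \frac{6 \cdot 5 \cdot 0}{4} = - \frac{7}{4} + \frac{30 \cdot 0}{4} = - \frac{7}{4} + \frac{1}{4} \cdot 0 = - \frac{7}{4} + 0 = - \frac{7}{4} \approx -1.75$)
$O{\left(r \right)} = - \frac{4}{7}$ ($O{\left(r \right)} = \frac{1}{- \frac{7}{4}} = - \frac{4}{7}$)
$a = - \frac{4}{7}$ ($a = \left(-1 - -1\right) 7 - \frac{4}{7} = \left(-1 + 1\right) 7 - \frac{4}{7} = 0 \cdot 7 - \frac{4}{7} = 0 - \frac{4}{7} = - \frac{4}{7} \approx -0.57143$)
$\left(-274\right) 485 + a = \left(-274\right) 485 - \frac{4}{7} = -132890 - \frac{4}{7} = - \frac{930234}{7}$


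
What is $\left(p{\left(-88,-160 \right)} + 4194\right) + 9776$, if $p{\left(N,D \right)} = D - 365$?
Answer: $13445$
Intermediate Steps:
$p{\left(N,D \right)} = -365 + D$
$\left(p{\left(-88,-160 \right)} + 4194\right) + 9776 = \left(\left(-365 - 160\right) + 4194\right) + 9776 = \left(-525 + 4194\right) + 9776 = 3669 + 9776 = 13445$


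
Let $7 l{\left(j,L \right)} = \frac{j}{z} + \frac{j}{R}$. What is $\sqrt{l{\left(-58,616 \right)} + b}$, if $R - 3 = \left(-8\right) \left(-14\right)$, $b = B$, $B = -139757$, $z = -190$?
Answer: $\frac{5 i \sqrt{52310949530}}{3059} \approx 373.84 i$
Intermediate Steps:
$b = -139757$
$R = 115$ ($R = 3 - -112 = 3 + 112 = 115$)
$l{\left(j,L \right)} = \frac{3 j}{6118}$ ($l{\left(j,L \right)} = \frac{\frac{j}{-190} + \frac{j}{115}}{7} = \frac{j \left(- \frac{1}{190}\right) + j \frac{1}{115}}{7} = \frac{- \frac{j}{190} + \frac{j}{115}}{7} = \frac{\frac{3}{874} j}{7} = \frac{3 j}{6118}$)
$\sqrt{l{\left(-58,616 \right)} + b} = \sqrt{\frac{3}{6118} \left(-58\right) - 139757} = \sqrt{- \frac{87}{3059} - 139757} = \sqrt{- \frac{427516750}{3059}} = \frac{5 i \sqrt{52310949530}}{3059}$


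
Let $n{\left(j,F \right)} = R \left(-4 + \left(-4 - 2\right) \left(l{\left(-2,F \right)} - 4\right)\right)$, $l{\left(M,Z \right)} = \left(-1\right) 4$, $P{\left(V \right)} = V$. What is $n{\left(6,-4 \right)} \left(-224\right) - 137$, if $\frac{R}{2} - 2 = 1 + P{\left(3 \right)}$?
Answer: $-118409$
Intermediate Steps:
$l{\left(M,Z \right)} = -4$
$R = 12$ ($R = 4 + 2 \left(1 + 3\right) = 4 + 2 \cdot 4 = 4 + 8 = 12$)
$n{\left(j,F \right)} = 528$ ($n{\left(j,F \right)} = 12 \left(-4 + \left(-4 - 2\right) \left(-4 - 4\right)\right) = 12 \left(-4 - -48\right) = 12 \left(-4 + 48\right) = 12 \cdot 44 = 528$)
$n{\left(6,-4 \right)} \left(-224\right) - 137 = 528 \left(-224\right) - 137 = -118272 - 137 = -118409$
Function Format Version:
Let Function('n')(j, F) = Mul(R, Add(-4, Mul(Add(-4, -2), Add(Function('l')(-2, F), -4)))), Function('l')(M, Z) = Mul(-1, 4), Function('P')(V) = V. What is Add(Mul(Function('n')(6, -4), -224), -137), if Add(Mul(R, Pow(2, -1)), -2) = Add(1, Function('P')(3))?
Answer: -118409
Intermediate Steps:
Function('l')(M, Z) = -4
R = 12 (R = Add(4, Mul(2, Add(1, 3))) = Add(4, Mul(2, 4)) = Add(4, 8) = 12)
Function('n')(j, F) = 528 (Function('n')(j, F) = Mul(12, Add(-4, Mul(Add(-4, -2), Add(-4, -4)))) = Mul(12, Add(-4, Mul(-6, -8))) = Mul(12, Add(-4, 48)) = Mul(12, 44) = 528)
Add(Mul(Function('n')(6, -4), -224), -137) = Add(Mul(528, -224), -137) = Add(-118272, -137) = -118409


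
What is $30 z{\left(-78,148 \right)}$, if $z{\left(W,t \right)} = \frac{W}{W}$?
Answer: $30$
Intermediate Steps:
$z{\left(W,t \right)} = 1$
$30 z{\left(-78,148 \right)} = 30 \cdot 1 = 30$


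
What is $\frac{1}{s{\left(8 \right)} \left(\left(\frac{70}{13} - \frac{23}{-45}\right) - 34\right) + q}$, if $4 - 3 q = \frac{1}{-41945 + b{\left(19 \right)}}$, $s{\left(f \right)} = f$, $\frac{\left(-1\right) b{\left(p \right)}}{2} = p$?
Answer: $- \frac{24560055}{5489193089} \approx -0.0044743$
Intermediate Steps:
$b{\left(p \right)} = - 2 p$
$q = \frac{167933}{125949}$ ($q = \frac{4}{3} - \frac{1}{3 \left(-41945 - 38\right)} = \frac{4}{3} - \frac{1}{3 \left(-41983\right)} = \frac{4}{3} - - \frac{1}{125949} = \frac{4}{3} + \frac{1}{125949} = \frac{167933}{125949} \approx 1.3333$)
$\frac{1}{s{\left(8 \right)} \left(\left(\frac{70}{13} - \frac{23}{-45}\right) - 34\right) + q} = \frac{1}{8 \left(\left(\frac{70}{13} - \frac{23}{-45}\right) - 34\right) + \frac{167933}{125949}} = \frac{1}{8 \left(\left(70 \cdot \frac{1}{13} - - \frac{23}{45}\right) - 34\right) + \frac{167933}{125949}} = \frac{1}{8 \left(\left(\frac{70}{13} + \frac{23}{45}\right) - 34\right) + \frac{167933}{125949}} = \frac{1}{8 \left(\frac{3449}{585} - 34\right) + \frac{167933}{125949}} = \frac{1}{8 \left(- \frac{16441}{585}\right) + \frac{167933}{125949}} = \frac{1}{- \frac{131528}{585} + \frac{167933}{125949}} = \frac{1}{- \frac{5489193089}{24560055}} = - \frac{24560055}{5489193089}$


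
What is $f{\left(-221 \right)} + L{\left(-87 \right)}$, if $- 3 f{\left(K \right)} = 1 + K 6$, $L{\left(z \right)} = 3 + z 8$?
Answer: $- \frac{754}{3} \approx -251.33$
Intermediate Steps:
$L{\left(z \right)} = 3 + 8 z$
$f{\left(K \right)} = - \frac{1}{3} - 2 K$ ($f{\left(K \right)} = - \frac{1 + K 6}{3} = - \frac{1 + 6 K}{3} = - \frac{1}{3} - 2 K$)
$f{\left(-221 \right)} + L{\left(-87 \right)} = \left(- \frac{1}{3} - -442\right) + \left(3 + 8 \left(-87\right)\right) = \left(- \frac{1}{3} + 442\right) + \left(3 - 696\right) = \frac{1325}{3} - 693 = - \frac{754}{3}$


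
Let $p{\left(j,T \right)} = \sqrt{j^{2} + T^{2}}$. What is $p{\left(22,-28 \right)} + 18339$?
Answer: $18339 + 2 \sqrt{317} \approx 18375.0$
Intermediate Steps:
$p{\left(j,T \right)} = \sqrt{T^{2} + j^{2}}$
$p{\left(22,-28 \right)} + 18339 = \sqrt{\left(-28\right)^{2} + 22^{2}} + 18339 = \sqrt{784 + 484} + 18339 = \sqrt{1268} + 18339 = 2 \sqrt{317} + 18339 = 18339 + 2 \sqrt{317}$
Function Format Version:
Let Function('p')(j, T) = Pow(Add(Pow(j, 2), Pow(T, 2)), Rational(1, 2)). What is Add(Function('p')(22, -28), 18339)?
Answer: Add(18339, Mul(2, Pow(317, Rational(1, 2)))) ≈ 18375.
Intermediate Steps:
Function('p')(j, T) = Pow(Add(Pow(T, 2), Pow(j, 2)), Rational(1, 2))
Add(Function('p')(22, -28), 18339) = Add(Pow(Add(Pow(-28, 2), Pow(22, 2)), Rational(1, 2)), 18339) = Add(Pow(Add(784, 484), Rational(1, 2)), 18339) = Add(Pow(1268, Rational(1, 2)), 18339) = Add(Mul(2, Pow(317, Rational(1, 2))), 18339) = Add(18339, Mul(2, Pow(317, Rational(1, 2))))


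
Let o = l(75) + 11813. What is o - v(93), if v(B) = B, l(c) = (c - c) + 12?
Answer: 11732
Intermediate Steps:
l(c) = 12 (l(c) = 0 + 12 = 12)
o = 11825 (o = 12 + 11813 = 11825)
o - v(93) = 11825 - 1*93 = 11825 - 93 = 11732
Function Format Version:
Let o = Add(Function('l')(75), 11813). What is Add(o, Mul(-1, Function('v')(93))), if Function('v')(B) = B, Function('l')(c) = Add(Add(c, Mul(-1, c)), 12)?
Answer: 11732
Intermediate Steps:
Function('l')(c) = 12 (Function('l')(c) = Add(0, 12) = 12)
o = 11825 (o = Add(12, 11813) = 11825)
Add(o, Mul(-1, Function('v')(93))) = Add(11825, Mul(-1, 93)) = Add(11825, -93) = 11732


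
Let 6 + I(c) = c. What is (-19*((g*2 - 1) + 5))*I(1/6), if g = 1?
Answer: 665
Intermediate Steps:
I(c) = -6 + c
(-19*((g*2 - 1) + 5))*I(1/6) = (-19*((1*2 - 1) + 5))*(-6 + 1/6) = (-19*((2 - 1) + 5))*(-6 + ⅙) = -19*(1 + 5)*(-35/6) = -19*6*(-35/6) = -114*(-35/6) = 665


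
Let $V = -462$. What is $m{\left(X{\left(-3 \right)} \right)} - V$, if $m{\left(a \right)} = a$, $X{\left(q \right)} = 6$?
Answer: $468$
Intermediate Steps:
$m{\left(X{\left(-3 \right)} \right)} - V = 6 - -462 = 6 + 462 = 468$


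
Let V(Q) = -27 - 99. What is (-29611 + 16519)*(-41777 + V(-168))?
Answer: 548594076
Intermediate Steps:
V(Q) = -126
(-29611 + 16519)*(-41777 + V(-168)) = (-29611 + 16519)*(-41777 - 126) = -13092*(-41903) = 548594076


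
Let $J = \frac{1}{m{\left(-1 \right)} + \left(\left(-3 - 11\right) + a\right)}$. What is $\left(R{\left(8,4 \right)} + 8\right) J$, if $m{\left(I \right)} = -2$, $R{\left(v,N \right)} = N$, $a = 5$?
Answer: $- \frac{12}{11} \approx -1.0909$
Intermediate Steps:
$J = - \frac{1}{11}$ ($J = \frac{1}{-2 + \left(\left(-3 - 11\right) + 5\right)} = \frac{1}{-2 + \left(-14 + 5\right)} = \frac{1}{-2 - 9} = \frac{1}{-11} = - \frac{1}{11} \approx -0.090909$)
$\left(R{\left(8,4 \right)} + 8\right) J = \left(4 + 8\right) \left(- \frac{1}{11}\right) = 12 \left(- \frac{1}{11}\right) = - \frac{12}{11}$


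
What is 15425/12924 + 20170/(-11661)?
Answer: -26935385/50235588 ≈ -0.53618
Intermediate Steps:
15425/12924 + 20170/(-11661) = 15425*(1/12924) + 20170*(-1/11661) = 15425/12924 - 20170/11661 = -26935385/50235588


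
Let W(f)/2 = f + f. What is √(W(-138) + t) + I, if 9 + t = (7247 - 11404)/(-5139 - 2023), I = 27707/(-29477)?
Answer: -27707/29477 + 5*I*√1149851938/7162 ≈ -0.93995 + 23.673*I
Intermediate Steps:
W(f) = 4*f (W(f) = 2*(f + f) = 2*(2*f) = 4*f)
I = -27707/29477 (I = 27707*(-1/29477) = -27707/29477 ≈ -0.93995)
t = -60301/7162 (t = -9 + (7247 - 11404)/(-5139 - 2023) = -9 - 4157/(-7162) = -9 - 4157*(-1/7162) = -9 + 4157/7162 = -60301/7162 ≈ -8.4196)
√(W(-138) + t) + I = √(4*(-138) - 60301/7162) - 27707/29477 = √(-552 - 60301/7162) - 27707/29477 = √(-4013725/7162) - 27707/29477 = 5*I*√1149851938/7162 - 27707/29477 = -27707/29477 + 5*I*√1149851938/7162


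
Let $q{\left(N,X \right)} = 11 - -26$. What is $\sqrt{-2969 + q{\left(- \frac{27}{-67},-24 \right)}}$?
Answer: $2 i \sqrt{733} \approx 54.148 i$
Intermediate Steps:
$q{\left(N,X \right)} = 37$ ($q{\left(N,X \right)} = 11 + 26 = 37$)
$\sqrt{-2969 + q{\left(- \frac{27}{-67},-24 \right)}} = \sqrt{-2969 + 37} = \sqrt{-2932} = 2 i \sqrt{733}$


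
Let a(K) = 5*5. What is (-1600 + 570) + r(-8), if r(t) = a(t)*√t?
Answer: -1030 + 50*I*√2 ≈ -1030.0 + 70.711*I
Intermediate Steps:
a(K) = 25
r(t) = 25*√t
(-1600 + 570) + r(-8) = (-1600 + 570) + 25*√(-8) = -1030 + 25*(2*I*√2) = -1030 + 50*I*√2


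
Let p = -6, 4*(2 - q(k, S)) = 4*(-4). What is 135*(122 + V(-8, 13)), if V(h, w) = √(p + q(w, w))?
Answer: 16470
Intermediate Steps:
q(k, S) = 6 (q(k, S) = 2 - (-4) = 2 - ¼*(-16) = 2 + 4 = 6)
V(h, w) = 0 (V(h, w) = √(-6 + 6) = √0 = 0)
135*(122 + V(-8, 13)) = 135*(122 + 0) = 135*122 = 16470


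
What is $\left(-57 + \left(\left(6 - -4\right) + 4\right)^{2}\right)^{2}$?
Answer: $19321$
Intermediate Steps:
$\left(-57 + \left(\left(6 - -4\right) + 4\right)^{2}\right)^{2} = \left(-57 + \left(\left(6 + 4\right) + 4\right)^{2}\right)^{2} = \left(-57 + \left(10 + 4\right)^{2}\right)^{2} = \left(-57 + 14^{2}\right)^{2} = \left(-57 + 196\right)^{2} = 139^{2} = 19321$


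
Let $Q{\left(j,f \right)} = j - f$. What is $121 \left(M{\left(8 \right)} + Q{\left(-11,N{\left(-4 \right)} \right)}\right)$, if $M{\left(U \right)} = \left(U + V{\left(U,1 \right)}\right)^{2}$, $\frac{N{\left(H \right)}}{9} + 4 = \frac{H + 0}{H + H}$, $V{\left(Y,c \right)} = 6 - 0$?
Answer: $\frac{52393}{2} \approx 26197.0$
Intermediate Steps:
$V{\left(Y,c \right)} = 6$ ($V{\left(Y,c \right)} = 6 + 0 = 6$)
$N{\left(H \right)} = - \frac{63}{2}$ ($N{\left(H \right)} = -36 + 9 \frac{H + 0}{H + H} = -36 + 9 \frac{H}{2 H} = -36 + 9 H \frac{1}{2 H} = -36 + 9 \cdot \frac{1}{2} = -36 + \frac{9}{2} = - \frac{63}{2}$)
$M{\left(U \right)} = \left(6 + U\right)^{2}$ ($M{\left(U \right)} = \left(U + 6\right)^{2} = \left(6 + U\right)^{2}$)
$121 \left(M{\left(8 \right)} + Q{\left(-11,N{\left(-4 \right)} \right)}\right) = 121 \left(\left(6 + 8\right)^{2} - - \frac{41}{2}\right) = 121 \left(14^{2} + \left(-11 + \frac{63}{2}\right)\right) = 121 \left(196 + \frac{41}{2}\right) = 121 \cdot \frac{433}{2} = \frac{52393}{2}$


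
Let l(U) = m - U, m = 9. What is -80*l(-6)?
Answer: -1200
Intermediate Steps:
l(U) = 9 - U
-80*l(-6) = -80*(9 - 1*(-6)) = -80*(9 + 6) = -80*15 = -1200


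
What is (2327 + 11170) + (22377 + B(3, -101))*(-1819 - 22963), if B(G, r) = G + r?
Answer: -552104681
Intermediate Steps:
(2327 + 11170) + (22377 + B(3, -101))*(-1819 - 22963) = (2327 + 11170) + (22377 + (3 - 101))*(-1819 - 22963) = 13497 + (22377 - 98)*(-24782) = 13497 + 22279*(-24782) = 13497 - 552118178 = -552104681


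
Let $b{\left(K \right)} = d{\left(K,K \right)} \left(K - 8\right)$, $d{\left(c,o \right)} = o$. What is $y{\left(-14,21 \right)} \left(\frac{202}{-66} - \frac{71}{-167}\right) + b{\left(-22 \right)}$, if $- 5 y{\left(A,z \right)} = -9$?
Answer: $\frac{6018528}{9185} \approx 655.26$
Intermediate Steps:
$y{\left(A,z \right)} = \frac{9}{5}$ ($y{\left(A,z \right)} = \left(- \frac{1}{5}\right) \left(-9\right) = \frac{9}{5}$)
$b{\left(K \right)} = K \left(-8 + K\right)$ ($b{\left(K \right)} = K \left(K - 8\right) = K \left(-8 + K\right)$)
$y{\left(-14,21 \right)} \left(\frac{202}{-66} - \frac{71}{-167}\right) + b{\left(-22 \right)} = \frac{9 \left(\frac{202}{-66} - \frac{71}{-167}\right)}{5} - 22 \left(-8 - 22\right) = \frac{9 \left(202 \left(- \frac{1}{66}\right) - - \frac{71}{167}\right)}{5} - -660 = \frac{9 \left(- \frac{101}{33} + \frac{71}{167}\right)}{5} + 660 = \frac{9}{5} \left(- \frac{14524}{5511}\right) + 660 = - \frac{43572}{9185} + 660 = \frac{6018528}{9185}$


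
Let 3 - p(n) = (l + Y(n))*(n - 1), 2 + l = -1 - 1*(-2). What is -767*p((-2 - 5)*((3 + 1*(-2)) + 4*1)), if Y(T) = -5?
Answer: 163371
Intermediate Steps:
l = -1 (l = -2 + (-1 - 1*(-2)) = -2 + (-1 + 2) = -2 + 1 = -1)
p(n) = -3 + 6*n (p(n) = 3 - (-1 - 5)*(n - 1) = 3 - (-6)*(-1 + n) = 3 - (6 - 6*n) = 3 + (-6 + 6*n) = -3 + 6*n)
-767*p((-2 - 5)*((3 + 1*(-2)) + 4*1)) = -767*(-3 + 6*((-2 - 5)*((3 + 1*(-2)) + 4*1))) = -767*(-3 + 6*(-7*((3 - 2) + 4))) = -767*(-3 + 6*(-7*(1 + 4))) = -767*(-3 + 6*(-7*5)) = -767*(-3 + 6*(-35)) = -767*(-3 - 210) = -767*(-213) = 163371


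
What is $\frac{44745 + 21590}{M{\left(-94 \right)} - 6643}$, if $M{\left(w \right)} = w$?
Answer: $- \frac{66335}{6737} \approx -9.8464$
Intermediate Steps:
$\frac{44745 + 21590}{M{\left(-94 \right)} - 6643} = \frac{44745 + 21590}{-94 - 6643} = \frac{66335}{-6737} = 66335 \left(- \frac{1}{6737}\right) = - \frac{66335}{6737}$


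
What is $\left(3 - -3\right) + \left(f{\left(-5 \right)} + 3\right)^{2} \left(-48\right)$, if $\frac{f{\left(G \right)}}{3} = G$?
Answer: $-6906$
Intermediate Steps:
$f{\left(G \right)} = 3 G$
$\left(3 - -3\right) + \left(f{\left(-5 \right)} + 3\right)^{2} \left(-48\right) = \left(3 - -3\right) + \left(3 \left(-5\right) + 3\right)^{2} \left(-48\right) = \left(3 + 3\right) + \left(-15 + 3\right)^{2} \left(-48\right) = 6 + \left(-12\right)^{2} \left(-48\right) = 6 + 144 \left(-48\right) = 6 - 6912 = -6906$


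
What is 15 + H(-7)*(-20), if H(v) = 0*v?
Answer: 15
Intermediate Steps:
H(v) = 0
15 + H(-7)*(-20) = 15 + 0*(-20) = 15 + 0 = 15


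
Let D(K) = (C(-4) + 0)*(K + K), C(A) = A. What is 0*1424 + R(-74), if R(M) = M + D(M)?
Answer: 518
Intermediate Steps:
D(K) = -8*K (D(K) = (-4 + 0)*(K + K) = -8*K)
R(M) = -7*M (R(M) = M - 8*M = -7*M)
0*1424 + R(-74) = 0*1424 - 7*(-74) = 0 + 518 = 518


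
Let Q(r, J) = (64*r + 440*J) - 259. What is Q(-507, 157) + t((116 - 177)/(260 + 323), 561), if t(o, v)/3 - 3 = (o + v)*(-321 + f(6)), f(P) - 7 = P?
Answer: -25539922/53 ≈ -4.8189e+5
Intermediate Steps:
f(P) = 7 + P
Q(r, J) = -259 + 64*r + 440*J
t(o, v) = 9 - 924*o - 924*v (t(o, v) = 9 + 3*((o + v)*(-321 + (7 + 6))) = 9 + 3*((o + v)*(-321 + 13)) = 9 + 3*((o + v)*(-308)) = 9 + 3*(-308*o - 308*v) = 9 + (-924*o - 924*v) = 9 - 924*o - 924*v)
Q(-507, 157) + t((116 - 177)/(260 + 323), 561) = (-259 + 64*(-507) + 440*157) + (9 - 924*(116 - 177)/(260 + 323) - 924*561) = (-259 - 32448 + 69080) + (9 - (-56364)/583 - 518364) = 36373 + (9 - (-56364)/583 - 518364) = 36373 + (9 - 924*(-61/583) - 518364) = 36373 + (9 + 5124/53 - 518364) = 36373 - 27467691/53 = -25539922/53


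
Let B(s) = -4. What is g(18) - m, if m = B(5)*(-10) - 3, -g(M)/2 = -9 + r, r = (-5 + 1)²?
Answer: -51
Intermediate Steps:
r = 16 (r = (-4)² = 16)
g(M) = -14 (g(M) = -2*(-9 + 16) = -2*7 = -14)
m = 37 (m = -4*(-10) - 3 = 40 - 3 = 37)
g(18) - m = -14 - 1*37 = -14 - 37 = -51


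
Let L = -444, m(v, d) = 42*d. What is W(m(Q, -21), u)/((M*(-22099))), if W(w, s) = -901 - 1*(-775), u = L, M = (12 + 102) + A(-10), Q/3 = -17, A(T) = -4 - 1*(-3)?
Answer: 18/356741 ≈ 5.0457e-5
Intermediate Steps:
A(T) = -1 (A(T) = -4 + 3 = -1)
Q = -51 (Q = 3*(-17) = -51)
M = 113 (M = (12 + 102) - 1 = 114 - 1 = 113)
u = -444
W(w, s) = -126 (W(w, s) = -901 + 775 = -126)
W(m(Q, -21), u)/((M*(-22099))) = -126/(113*(-22099)) = -126/(-2497187) = -126*(-1/2497187) = 18/356741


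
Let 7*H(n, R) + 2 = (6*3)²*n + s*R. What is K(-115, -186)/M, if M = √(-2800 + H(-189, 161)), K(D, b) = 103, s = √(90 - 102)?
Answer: 103*√14/(2*√(-40419 + 161*I*√3)) ≈ 0.0033063 - 0.95845*I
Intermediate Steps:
s = 2*I*√3 (s = √(-12) = 2*I*√3 ≈ 3.4641*I)
H(n, R) = -2/7 + 324*n/7 + 2*I*R*√3/7 (H(n, R) = -2/7 + ((6*3)²*n + (2*I*√3)*R)/7 = -2/7 + (18²*n + 2*I*R*√3)/7 = -2/7 + (324*n + 2*I*R*√3)/7 = -2/7 + (324*n/7 + 2*I*R*√3/7) = -2/7 + 324*n/7 + 2*I*R*√3/7)
M = √(-80838/7 + 46*I*√3) (M = √(-2800 + (-2/7 + (324/7)*(-189) + (2/7)*I*161*√3)) = √(-2800 + (-2/7 - 8748 + 46*I*√3)) = √(-2800 + (-61238/7 + 46*I*√3)) = √(-80838/7 + 46*I*√3) ≈ 0.3707 + 107.46*I)
K(-115, -186)/M = 103/((√(-565866 + 2254*I*√3)/7)) = 103*(7/√(-565866 + 2254*I*√3)) = 721/√(-565866 + 2254*I*√3)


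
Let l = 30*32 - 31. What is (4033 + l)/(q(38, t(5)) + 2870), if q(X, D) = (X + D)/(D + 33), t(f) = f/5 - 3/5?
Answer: 414327/239741 ≈ 1.7282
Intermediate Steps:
l = 929 (l = 960 - 31 = 929)
t(f) = -⅗ + f/5 (t(f) = f*(⅕) - 3*⅕ = f/5 - ⅗ = -⅗ + f/5)
q(X, D) = (D + X)/(33 + D)
(4033 + l)/(q(38, t(5)) + 2870) = (4033 + 929)/(((-⅗ + (⅕)*5) + 38)/(33 + (-⅗ + (⅕)*5)) + 2870) = 4962/(((-⅗ + 1) + 38)/(33 + (-⅗ + 1)) + 2870) = 4962/((⅖ + 38)/(33 + ⅖) + 2870) = 4962/((192/5)/(167/5) + 2870) = 4962/((5/167)*(192/5) + 2870) = 4962/(192/167 + 2870) = 4962/(479482/167) = 4962*(167/479482) = 414327/239741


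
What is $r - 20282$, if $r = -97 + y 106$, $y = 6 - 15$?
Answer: $-21333$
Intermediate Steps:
$y = -9$ ($y = 6 - 15 = -9$)
$r = -1051$ ($r = -97 - 954 = -1051$)
$r - 20282 = -1051 - 20282 = -21333$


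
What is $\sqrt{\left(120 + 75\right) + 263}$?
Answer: $\sqrt{458} \approx 21.401$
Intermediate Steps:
$\sqrt{\left(120 + 75\right) + 263} = \sqrt{195 + 263} = \sqrt{458}$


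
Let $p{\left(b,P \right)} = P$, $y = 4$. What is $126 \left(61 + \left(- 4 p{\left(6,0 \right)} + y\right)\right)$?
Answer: $8190$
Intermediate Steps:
$126 \left(61 + \left(- 4 p{\left(6,0 \right)} + y\right)\right) = 126 \left(61 + \left(\left(-4\right) 0 + 4\right)\right) = 126 \left(61 + \left(0 + 4\right)\right) = 126 \left(61 + 4\right) = 126 \cdot 65 = 8190$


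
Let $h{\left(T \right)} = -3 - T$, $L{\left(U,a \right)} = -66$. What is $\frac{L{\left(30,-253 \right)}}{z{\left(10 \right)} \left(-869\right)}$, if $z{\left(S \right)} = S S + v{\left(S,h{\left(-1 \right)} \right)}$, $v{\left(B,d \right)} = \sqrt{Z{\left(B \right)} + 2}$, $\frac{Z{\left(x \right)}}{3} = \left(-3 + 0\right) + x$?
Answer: $\frac{600}{788183} - \frac{6 \sqrt{23}}{788183} \approx 0.00072474$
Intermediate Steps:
$Z{\left(x \right)} = -9 + 3 x$ ($Z{\left(x \right)} = 3 \left(\left(-3 + 0\right) + x\right) = 3 \left(-3 + x\right) = -9 + 3 x$)
$v{\left(B,d \right)} = \sqrt{-7 + 3 B}$ ($v{\left(B,d \right)} = \sqrt{\left(-9 + 3 B\right) + 2} = \sqrt{-7 + 3 B}$)
$z{\left(S \right)} = S^{2} + \sqrt{-7 + 3 S}$ ($z{\left(S \right)} = S S + \sqrt{-7 + 3 S} = S^{2} + \sqrt{-7 + 3 S}$)
$\frac{L{\left(30,-253 \right)}}{z{\left(10 \right)} \left(-869\right)} = - \frac{66}{\left(10^{2} + \sqrt{-7 + 3 \cdot 10}\right) \left(-869\right)} = - \frac{66}{\left(100 + \sqrt{-7 + 30}\right) \left(-869\right)} = - \frac{66}{\left(100 + \sqrt{23}\right) \left(-869\right)} = - \frac{66}{-86900 - 869 \sqrt{23}}$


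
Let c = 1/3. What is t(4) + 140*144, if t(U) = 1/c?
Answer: 20163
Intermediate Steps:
c = ⅓ ≈ 0.33333
t(U) = 3 (t(U) = 1/(⅓) = 3)
t(4) + 140*144 = 3 + 140*144 = 3 + 20160 = 20163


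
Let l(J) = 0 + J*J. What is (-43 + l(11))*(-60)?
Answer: -4680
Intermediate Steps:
l(J) = J**2 (l(J) = 0 + J**2 = J**2)
(-43 + l(11))*(-60) = (-43 + 11**2)*(-60) = (-43 + 121)*(-60) = 78*(-60) = -4680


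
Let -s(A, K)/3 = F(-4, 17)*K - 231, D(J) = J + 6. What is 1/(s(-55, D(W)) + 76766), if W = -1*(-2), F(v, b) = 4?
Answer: 1/77363 ≈ 1.2926e-5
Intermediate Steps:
W = 2
D(J) = 6 + J
s(A, K) = 693 - 12*K (s(A, K) = -3*(4*K - 231) = -3*(-231 + 4*K) = 693 - 12*K)
1/(s(-55, D(W)) + 76766) = 1/((693 - 12*(6 + 2)) + 76766) = 1/((693 - 12*8) + 76766) = 1/((693 - 96) + 76766) = 1/(597 + 76766) = 1/77363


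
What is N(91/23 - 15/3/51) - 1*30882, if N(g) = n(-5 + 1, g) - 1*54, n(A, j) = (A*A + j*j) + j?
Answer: -42517931006/1375929 ≈ -30901.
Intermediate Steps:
n(A, j) = j + A**2 + j**2 (n(A, j) = (A**2 + j**2) + j = j + A**2 + j**2)
N(g) = -38 + g + g**2 (N(g) = (g + (-5 + 1)**2 + g**2) - 1*54 = (g + (-4)**2 + g**2) - 54 = (g + 16 + g**2) - 54 = (16 + g + g**2) - 54 = -38 + g + g**2)
N(91/23 - 15/3/51) - 1*30882 = (-38 + (91/23 - 15/3/51) + (91/23 - 15/3/51)**2) - 1*30882 = (-38 + (91*(1/23) - 15*1/3*(1/51)) + (91*(1/23) - 15*1/3*(1/51))**2) - 30882 = (-38 + (91/23 - 5*1/51) + (91/23 - 5*1/51)**2) - 30882 = (-38 + (91/23 - 5/51) + (91/23 - 5/51)**2) - 30882 = (-38 + 4526/1173 + (4526/1173)**2) - 30882 = (-38 + 4526/1173 + 20484676/1375929) - 30882 = -26491628/1375929 - 30882 = -42517931006/1375929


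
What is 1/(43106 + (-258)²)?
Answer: 1/109670 ≈ 9.1183e-6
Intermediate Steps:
1/(43106 + (-258)²) = 1/(43106 + 66564) = 1/109670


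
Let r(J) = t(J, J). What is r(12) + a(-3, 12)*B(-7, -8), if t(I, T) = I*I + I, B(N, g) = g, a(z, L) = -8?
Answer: 220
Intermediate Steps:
t(I, T) = I + I² (t(I, T) = I² + I = I + I²)
r(J) = J*(1 + J)
r(12) + a(-3, 12)*B(-7, -8) = 12*(1 + 12) - 8*(-8) = 12*13 + 64 = 156 + 64 = 220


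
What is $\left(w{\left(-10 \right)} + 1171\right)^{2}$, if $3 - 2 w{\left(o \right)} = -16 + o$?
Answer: $\frac{5621641}{4} \approx 1.4054 \cdot 10^{6}$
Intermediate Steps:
$w{\left(o \right)} = \frac{19}{2} - \frac{o}{2}$ ($w{\left(o \right)} = \frac{3}{2} - \frac{-16 + o}{2} = \frac{3}{2} - \left(-8 + \frac{o}{2}\right) = \frac{19}{2} - \frac{o}{2}$)
$\left(w{\left(-10 \right)} + 1171\right)^{2} = \left(\left(\frac{19}{2} - -5\right) + 1171\right)^{2} = \left(\left(\frac{19}{2} + 5\right) + 1171\right)^{2} = \left(\frac{29}{2} + 1171\right)^{2} = \left(\frac{2371}{2}\right)^{2} = \frac{5621641}{4}$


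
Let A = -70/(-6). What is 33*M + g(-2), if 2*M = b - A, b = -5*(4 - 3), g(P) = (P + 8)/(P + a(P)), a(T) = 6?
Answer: -547/2 ≈ -273.50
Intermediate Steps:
A = 35/3 (A = -70*(-⅙) = 35/3 ≈ 11.667)
g(P) = (8 + P)/(6 + P) (g(P) = (P + 8)/(P + 6) = (8 + P)/(6 + P))
b = -5 (b = -5*1 = -5)
M = -25/3 (M = (-5 - 1*35/3)/2 = (-5 - 35/3)/2 = (½)*(-50/3) = -25/3 ≈ -8.3333)
33*M + g(-2) = 33*(-25/3) + (8 - 2)/(6 - 2) = -275 + 6/4 = -275 + (¼)*6 = -275 + 3/2 = -547/2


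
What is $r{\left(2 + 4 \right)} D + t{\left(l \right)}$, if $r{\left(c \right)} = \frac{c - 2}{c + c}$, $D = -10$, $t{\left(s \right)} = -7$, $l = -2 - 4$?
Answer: $- \frac{31}{3} \approx -10.333$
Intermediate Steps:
$l = -6$ ($l = -2 - 4 = -6$)
$r{\left(c \right)} = \frac{-2 + c}{2 c}$
$r{\left(2 + 4 \right)} D + t{\left(l \right)} = \frac{-2 + \left(2 + 4\right)}{2 \left(2 + 4\right)} \left(-10\right) - 7 = \frac{-2 + 6}{2 \cdot 6} \left(-10\right) - 7 = \frac{1}{2} \cdot \frac{1}{6} \cdot 4 \left(-10\right) - 7 = \frac{1}{3} \left(-10\right) - 7 = - \frac{10}{3} - 7 = - \frac{31}{3}$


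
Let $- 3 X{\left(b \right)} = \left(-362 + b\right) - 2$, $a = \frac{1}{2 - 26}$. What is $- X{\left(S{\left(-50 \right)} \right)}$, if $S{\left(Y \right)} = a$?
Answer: $- \frac{8737}{72} \approx -121.35$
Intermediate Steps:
$a = - \frac{1}{24}$ ($a = \frac{1}{-24} = - \frac{1}{24} \approx -0.041667$)
$S{\left(Y \right)} = - \frac{1}{24}$
$X{\left(b \right)} = \frac{364}{3} - \frac{b}{3}$ ($X{\left(b \right)} = - \frac{\left(-362 + b\right) - 2}{3} = - \frac{-364 + b}{3} = \frac{364}{3} - \frac{b}{3}$)
$- X{\left(S{\left(-50 \right)} \right)} = - (\frac{364}{3} - - \frac{1}{72}) = - (\frac{364}{3} + \frac{1}{72}) = \left(-1\right) \frac{8737}{72} = - \frac{8737}{72}$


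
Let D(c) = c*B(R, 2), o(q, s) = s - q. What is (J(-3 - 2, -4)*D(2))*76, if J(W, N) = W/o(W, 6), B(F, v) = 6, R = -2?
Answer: -4560/11 ≈ -414.55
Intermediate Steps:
D(c) = 6*c (D(c) = c*6 = 6*c)
J(W, N) = W/(6 - W)
(J(-3 - 2, -4)*D(2))*76 = ((-(-3 - 2)/(-6 + (-3 - 2)))*(6*2))*76 = (-1*(-5)/(-6 - 5)*12)*76 = (-1*(-5)/(-11)*12)*76 = (-1*(-5)*(-1/11)*12)*76 = -5/11*12*76 = -60/11*76 = -4560/11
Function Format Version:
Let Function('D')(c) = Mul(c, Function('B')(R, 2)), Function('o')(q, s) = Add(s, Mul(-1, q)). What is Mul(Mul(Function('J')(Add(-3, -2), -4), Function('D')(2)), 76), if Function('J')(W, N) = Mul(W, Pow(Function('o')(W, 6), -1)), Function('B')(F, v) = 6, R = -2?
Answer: Rational(-4560, 11) ≈ -414.55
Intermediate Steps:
Function('D')(c) = Mul(6, c) (Function('D')(c) = Mul(c, 6) = Mul(6, c))
Function('J')(W, N) = Mul(W, Pow(Add(6, Mul(-1, W)), -1))
Mul(Mul(Function('J')(Add(-3, -2), -4), Function('D')(2)), 76) = Mul(Mul(Mul(-1, Add(-3, -2), Pow(Add(-6, Add(-3, -2)), -1)), Mul(6, 2)), 76) = Mul(Mul(Mul(-1, -5, Pow(Add(-6, -5), -1)), 12), 76) = Mul(Mul(Mul(-1, -5, Pow(-11, -1)), 12), 76) = Mul(Mul(Mul(-1, -5, Rational(-1, 11)), 12), 76) = Mul(Mul(Rational(-5, 11), 12), 76) = Mul(Rational(-60, 11), 76) = Rational(-4560, 11)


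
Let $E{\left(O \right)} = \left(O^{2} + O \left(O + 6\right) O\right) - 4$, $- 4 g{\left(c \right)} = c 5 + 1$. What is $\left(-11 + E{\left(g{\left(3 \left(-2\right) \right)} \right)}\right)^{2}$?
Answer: $\frac{2206838529}{4096} \approx 5.3878 \cdot 10^{5}$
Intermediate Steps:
$g{\left(c \right)} = - \frac{1}{4} - \frac{5 c}{4}$ ($g{\left(c \right)} = - \frac{c 5 + 1}{4} = - \frac{5 c + 1}{4} = - \frac{1 + 5 c}{4} = - \frac{1}{4} - \frac{5 c}{4}$)
$E{\left(O \right)} = -4 + O^{2} + O^{2} \left(6 + O\right)$ ($E{\left(O \right)} = \left(O^{2} + O \left(6 + O\right) O\right) - 4 = \left(O^{2} + O^{2} \left(6 + O\right)\right) - 4 = -4 + O^{2} + O^{2} \left(6 + O\right)$)
$\left(-11 + E{\left(g{\left(3 \left(-2\right) \right)} \right)}\right)^{2} = \left(-11 + \left(-4 + \left(- \frac{1}{4} - \frac{5 \cdot 3 \left(-2\right)}{4}\right)^{3} + 7 \left(- \frac{1}{4} - \frac{5 \cdot 3 \left(-2\right)}{4}\right)^{2}\right)\right)^{2} = \left(-11 + \left(-4 + \left(- \frac{1}{4} - - \frac{15}{2}\right)^{3} + 7 \left(- \frac{1}{4} - - \frac{15}{2}\right)^{2}\right)\right)^{2} = \left(-11 + \left(-4 + \left(- \frac{1}{4} + \frac{15}{2}\right)^{3} + 7 \left(- \frac{1}{4} + \frac{15}{2}\right)^{2}\right)\right)^{2} = \left(-11 + \left(-4 + \left(\frac{29}{4}\right)^{3} + 7 \left(\frac{29}{4}\right)^{2}\right)\right)^{2} = \left(-11 + \left(-4 + \frac{24389}{64} + 7 \cdot \frac{841}{16}\right)\right)^{2} = \left(-11 + \left(-4 + \frac{24389}{64} + \frac{5887}{16}\right)\right)^{2} = \left(-11 + \frac{47681}{64}\right)^{2} = \left(\frac{46977}{64}\right)^{2} = \frac{2206838529}{4096}$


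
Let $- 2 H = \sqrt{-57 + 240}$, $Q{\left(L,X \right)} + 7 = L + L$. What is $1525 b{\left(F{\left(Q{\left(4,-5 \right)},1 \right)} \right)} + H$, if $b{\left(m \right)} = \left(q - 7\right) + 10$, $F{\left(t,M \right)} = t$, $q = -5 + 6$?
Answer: $6100 - \frac{\sqrt{183}}{2} \approx 6093.2$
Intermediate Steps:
$Q{\left(L,X \right)} = -7 + 2 L$ ($Q{\left(L,X \right)} = -7 + \left(L + L\right) = -7 + 2 L$)
$q = 1$
$b{\left(m \right)} = 4$ ($b{\left(m \right)} = \left(1 - 7\right) + 10 = -6 + 10 = 4$)
$H = - \frac{\sqrt{183}}{2}$ ($H = - \frac{\sqrt{-57 + 240}}{2} = - \frac{\sqrt{183}}{2} \approx -6.7639$)
$1525 b{\left(F{\left(Q{\left(4,-5 \right)},1 \right)} \right)} + H = 1525 \cdot 4 - \frac{\sqrt{183}}{2} = 6100 - \frac{\sqrt{183}}{2}$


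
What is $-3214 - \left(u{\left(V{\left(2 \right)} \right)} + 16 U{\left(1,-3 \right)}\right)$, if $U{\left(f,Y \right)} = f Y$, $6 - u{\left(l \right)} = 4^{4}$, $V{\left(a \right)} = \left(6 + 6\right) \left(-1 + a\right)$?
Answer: $-2916$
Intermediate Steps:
$V{\left(a \right)} = -12 + 12 a$ ($V{\left(a \right)} = 12 \left(-1 + a\right) = -12 + 12 a$)
$u{\left(l \right)} = -250$ ($u{\left(l \right)} = 6 - 4^{4} = 6 - 256 = -250$)
$U{\left(f,Y \right)} = Y f$
$-3214 - \left(u{\left(V{\left(2 \right)} \right)} + 16 U{\left(1,-3 \right)}\right) = -3214 - \left(-250 + 16 \left(\left(-3\right) 1\right)\right) = -3214 - \left(-250 + 16 \left(-3\right)\right) = -3214 - \left(-250 - 48\right) = -3214 - -298 = -3214 + 298 = -2916$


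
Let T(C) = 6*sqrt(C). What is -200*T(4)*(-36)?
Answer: 86400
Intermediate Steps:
-200*T(4)*(-36) = -1200*sqrt(4)*(-36) = -1200*2*(-36) = -200*12*(-36) = -2400*(-36) = 86400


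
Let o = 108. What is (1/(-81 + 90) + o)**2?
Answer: 946729/81 ≈ 11688.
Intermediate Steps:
(1/(-81 + 90) + o)**2 = (1/(-81 + 90) + 108)**2 = (1/9 + 108)**2 = (973/9)**2 = 946729/81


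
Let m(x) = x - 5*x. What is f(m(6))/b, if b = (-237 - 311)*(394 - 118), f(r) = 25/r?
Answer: 25/3629952 ≈ 6.8871e-6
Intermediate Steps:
m(x) = -4*x
b = -151248 (b = -548*276 = -151248)
f(m(6))/b = (25/((-4*6)))/(-151248) = (25/(-24))*(-1/151248) = (25*(-1/24))*(-1/151248) = -25/24*(-1/151248) = 25/3629952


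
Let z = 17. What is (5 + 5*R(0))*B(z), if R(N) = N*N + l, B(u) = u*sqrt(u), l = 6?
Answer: 595*sqrt(17) ≈ 2453.2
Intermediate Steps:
B(u) = u**(3/2)
R(N) = 6 + N**2 (R(N) = N*N + 6 = N**2 + 6 = 6 + N**2)
(5 + 5*R(0))*B(z) = (5 + 5*(6 + 0**2))*17**(3/2) = (5 + 5*(6 + 0))*(17*sqrt(17)) = (5 + 5*6)*(17*sqrt(17)) = (5 + 30)*(17*sqrt(17)) = 35*(17*sqrt(17)) = 595*sqrt(17)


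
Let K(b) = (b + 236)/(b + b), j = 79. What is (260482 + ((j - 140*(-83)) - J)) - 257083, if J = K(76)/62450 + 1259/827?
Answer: 14813823982597/981276850 ≈ 15096.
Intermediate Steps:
K(b) = (236 + b)/(2*b) (K(b) = (236 + b)/((2*b)) = (236 + b)*(1/(2*b)) = (236 + b)/(2*b))
J = 1493898703/981276850 (J = ((1/2)*(236 + 76)/76)/62450 + 1259/827 = ((1/2)*(1/76)*312)*(1/62450) + 1259*(1/827) = (39/19)*(1/62450) + 1259/827 = 39/1186550 + 1259/827 = 1493898703/981276850 ≈ 1.5224)
(260482 + ((j - 140*(-83)) - J)) - 257083 = (260482 + ((79 - 140*(-83)) - 1*1493898703/981276850)) - 257083 = (260482 + ((79 + 11620) - 1493898703/981276850)) - 257083 = (260482 + (11699 - 1493898703/981276850)) - 257083 = (260482 + 11478463969447/981276850) - 257083 = 267083420411147/981276850 - 257083 = 14813823982597/981276850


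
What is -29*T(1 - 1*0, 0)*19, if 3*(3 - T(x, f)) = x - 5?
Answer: -7163/3 ≈ -2387.7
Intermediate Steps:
T(x, f) = 14/3 - x/3 (T(x, f) = 3 - (x - 5)/3 = 3 - (-5 + x)/3 = 3 + (5/3 - x/3) = 14/3 - x/3)
-29*T(1 - 1*0, 0)*19 = -29*(14/3 - (1 - 1*0)/3)*19 = -29*(14/3 - (1 + 0)/3)*19 = -29*(14/3 - 1/3*1)*19 = -29*(14/3 - 1/3)*19 = -29*13/3*19 = -377/3*19 = -7163/3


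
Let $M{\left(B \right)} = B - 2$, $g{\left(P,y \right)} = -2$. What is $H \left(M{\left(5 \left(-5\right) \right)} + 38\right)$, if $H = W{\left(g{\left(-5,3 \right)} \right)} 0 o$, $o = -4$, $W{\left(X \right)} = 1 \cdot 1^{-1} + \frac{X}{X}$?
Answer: $0$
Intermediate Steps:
$W{\left(X \right)} = 2$ ($W{\left(X \right)} = 1 \cdot 1 + 1 = 1 + 1 = 2$)
$H = 0$ ($H = 2 \cdot 0 \left(-4\right) = 0 \left(-4\right) = 0$)
$M{\left(B \right)} = -2 + B$ ($M{\left(B \right)} = B - 2 = -2 + B$)
$H \left(M{\left(5 \left(-5\right) \right)} + 38\right) = 0 \left(\left(-2 + 5 \left(-5\right)\right) + 38\right) = 0 \left(\left(-2 - 25\right) + 38\right) = 0 \left(-27 + 38\right) = 0 \cdot 11 = 0$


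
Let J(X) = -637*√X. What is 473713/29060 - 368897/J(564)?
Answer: 473713/29060 + 368897*√141/179634 ≈ 40.686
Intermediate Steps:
473713/29060 - 368897/J(564) = 473713/29060 - 368897*(-√141/179634) = 473713/29060 - (-368897)*√141/179634 = 473713/29060 + 368897*√141/179634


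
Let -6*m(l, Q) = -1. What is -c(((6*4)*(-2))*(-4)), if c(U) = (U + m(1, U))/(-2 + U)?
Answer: -1153/1140 ≈ -1.0114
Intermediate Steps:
m(l, Q) = ⅙ (m(l, Q) = -⅙*(-1) = ⅙)
c(U) = (⅙ + U)/(-2 + U) (c(U) = (U + ⅙)/(-2 + U) = (⅙ + U)/(-2 + U))
-c(((6*4)*(-2))*(-4)) = -(⅙ + ((6*4)*(-2))*(-4))/(-2 + ((6*4)*(-2))*(-4)) = -(⅙ + (24*(-2))*(-4))/(-2 + (24*(-2))*(-4)) = -(⅙ - 48*(-4))/(-2 - 48*(-4)) = -(⅙ + 192)/(-2 + 192) = -1153/(190*6) = -1*1153/1140 = -1153/1140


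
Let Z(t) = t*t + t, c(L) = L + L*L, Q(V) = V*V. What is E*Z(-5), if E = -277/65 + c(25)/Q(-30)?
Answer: -8282/117 ≈ -70.786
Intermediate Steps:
Q(V) = V**2
c(L) = L + L**2
Z(t) = t + t**2 (Z(t) = t**2 + t = t + t**2)
E = -4141/1170 (E = -277/65 + (25*(1 + 25))/((-30)**2) = -277*1/65 + (25*26)/900 = -277/65 + 650*(1/900) = -277/65 + 13/18 = -4141/1170 ≈ -3.5393)
E*Z(-5) = -(-4141)*(1 - 5)/234 = -(-4141)*(-4)/234 = -4141/1170*20 = -8282/117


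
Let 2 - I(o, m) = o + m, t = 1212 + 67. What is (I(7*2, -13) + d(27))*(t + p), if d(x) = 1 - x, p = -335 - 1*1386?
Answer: 11050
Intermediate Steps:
t = 1279
I(o, m) = 2 - m - o (I(o, m) = 2 - (o + m) = 2 - (m + o) = 2 + (-m - o) = 2 - m - o)
p = -1721 (p = -335 - 1386 = -1721)
(I(7*2, -13) + d(27))*(t + p) = ((2 - 1*(-13) - 7*2) + (1 - 1*27))*(1279 - 1721) = ((2 + 13 - 1*14) + (1 - 27))*(-442) = ((2 + 13 - 14) - 26)*(-442) = (1 - 26)*(-442) = -25*(-442) = 11050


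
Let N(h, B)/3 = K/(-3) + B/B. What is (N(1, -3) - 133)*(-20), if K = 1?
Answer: 2620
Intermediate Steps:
N(h, B) = 2 (N(h, B) = 3*(1/(-3) + B/B) = 3*(1*(-1/3) + 1) = 3*(-1/3 + 1) = 3*(2/3) = 2)
(N(1, -3) - 133)*(-20) = (2 - 133)*(-20) = -131*(-20) = 2620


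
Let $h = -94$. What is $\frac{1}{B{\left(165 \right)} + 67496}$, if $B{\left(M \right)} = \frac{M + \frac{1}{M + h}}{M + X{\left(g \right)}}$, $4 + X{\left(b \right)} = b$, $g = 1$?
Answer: $\frac{5751}{388175354} \approx 1.4815 \cdot 10^{-5}$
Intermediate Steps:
$X{\left(b \right)} = -4 + b$
$B{\left(M \right)} = \frac{M + \frac{1}{-94 + M}}{-3 + M}$ ($B{\left(M \right)} = \frac{M + \frac{1}{M - 94}}{M + \left(-4 + 1\right)} = \frac{M + \frac{1}{-94 + M}}{M - 3} = \frac{M + \frac{1}{-94 + M}}{-3 + M}$)
$\frac{1}{B{\left(165 \right)} + 67496} = \frac{1}{\frac{1 + 165^{2} - 15510}{282 + 165^{2} - 16005} + 67496} = \frac{1}{\frac{1 + 27225 - 15510}{282 + 27225 - 16005} + 67496} = \frac{1}{\frac{1}{11502} \cdot 11716 + 67496} = \frac{1}{\frac{5858}{5751} + 67496} = \frac{1}{\frac{388175354}{5751}} = \frac{5751}{388175354}$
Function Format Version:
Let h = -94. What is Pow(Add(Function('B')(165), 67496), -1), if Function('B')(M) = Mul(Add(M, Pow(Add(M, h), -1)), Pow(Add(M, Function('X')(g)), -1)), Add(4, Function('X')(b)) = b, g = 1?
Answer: Rational(5751, 388175354) ≈ 1.4815e-5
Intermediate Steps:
Function('X')(b) = Add(-4, b)
Function('B')(M) = Mul(Pow(Add(-3, M), -1), Add(M, Pow(Add(-94, M), -1))) (Function('B')(M) = Mul(Add(M, Pow(Add(M, -94), -1)), Pow(Add(M, Add(-4, 1)), -1)) = Mul(Add(M, Pow(Add(-94, M), -1)), Pow(Add(M, -3), -1)) = Mul(Add(M, Pow(Add(-94, M), -1)), Pow(Add(-3, M), -1)) = Mul(Pow(Add(-3, M), -1), Add(M, Pow(Add(-94, M), -1))))
Pow(Add(Function('B')(165), 67496), -1) = Pow(Add(Mul(Pow(Add(282, Pow(165, 2), Mul(-97, 165)), -1), Add(1, Pow(165, 2), Mul(-94, 165))), 67496), -1) = Pow(Add(Mul(Pow(Add(282, 27225, -16005), -1), Add(1, 27225, -15510)), 67496), -1) = Pow(Add(Mul(Pow(11502, -1), 11716), 67496), -1) = Pow(Add(Mul(Rational(1, 11502), 11716), 67496), -1) = Pow(Add(Rational(5858, 5751), 67496), -1) = Pow(Rational(388175354, 5751), -1) = Rational(5751, 388175354)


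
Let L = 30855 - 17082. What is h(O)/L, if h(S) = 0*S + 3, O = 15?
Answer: 1/4591 ≈ 0.00021782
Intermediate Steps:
h(S) = 3 (h(S) = 0 + 3 = 3)
L = 13773
h(O)/L = 3/13773 = 3*(1/13773) = 1/4591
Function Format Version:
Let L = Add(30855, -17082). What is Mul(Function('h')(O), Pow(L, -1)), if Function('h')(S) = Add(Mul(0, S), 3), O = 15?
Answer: Rational(1, 4591) ≈ 0.00021782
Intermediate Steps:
Function('h')(S) = 3 (Function('h')(S) = Add(0, 3) = 3)
L = 13773
Mul(Function('h')(O), Pow(L, -1)) = Mul(3, Pow(13773, -1)) = Mul(3, Rational(1, 13773)) = Rational(1, 4591)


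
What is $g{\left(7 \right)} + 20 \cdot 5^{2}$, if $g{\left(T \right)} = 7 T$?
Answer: $549$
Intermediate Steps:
$g{\left(7 \right)} + 20 \cdot 5^{2} = 7 \cdot 7 + 20 \cdot 5^{2} = 49 + 20 \cdot 25 = 49 + 500 = 549$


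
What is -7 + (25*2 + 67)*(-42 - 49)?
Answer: -10654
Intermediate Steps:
-7 + (25*2 + 67)*(-42 - 49) = -7 + (50 + 67)*(-91) = -7 + 117*(-91) = -7 - 10647 = -10654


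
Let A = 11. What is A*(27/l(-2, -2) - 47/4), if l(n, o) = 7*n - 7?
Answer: -4015/28 ≈ -143.39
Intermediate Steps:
l(n, o) = -7 + 7*n
A*(27/l(-2, -2) - 47/4) = 11*(27/(-7 + 7*(-2)) - 47/4) = 11*(27/(-7 - 14) - 47*¼) = 11*(27/(-21) - 47/4) = 11*(27*(-1/21) - 47/4) = 11*(-9/7 - 47/4) = 11*(-365/28) = -4015/28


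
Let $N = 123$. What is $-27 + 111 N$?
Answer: $13626$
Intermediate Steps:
$-27 + 111 N = -27 + 111 \cdot 123 = -27 + 13653 = 13626$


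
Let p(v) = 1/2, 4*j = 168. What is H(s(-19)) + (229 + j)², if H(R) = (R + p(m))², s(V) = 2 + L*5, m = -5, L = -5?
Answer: 295789/4 ≈ 73947.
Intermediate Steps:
j = 42 (j = (¼)*168 = 42)
p(v) = ½
s(V) = -23 (s(V) = 2 - 5*5 = 2 - 25 = -23)
H(R) = (½ + R)² (H(R) = (R + ½)² = (½ + R)²)
H(s(-19)) + (229 + j)² = (1 + 2*(-23))²/4 + (229 + 42)² = (1 - 46)²/4 + 271² = (¼)*(-45)² + 73441 = (¼)*2025 + 73441 = 2025/4 + 73441 = 295789/4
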